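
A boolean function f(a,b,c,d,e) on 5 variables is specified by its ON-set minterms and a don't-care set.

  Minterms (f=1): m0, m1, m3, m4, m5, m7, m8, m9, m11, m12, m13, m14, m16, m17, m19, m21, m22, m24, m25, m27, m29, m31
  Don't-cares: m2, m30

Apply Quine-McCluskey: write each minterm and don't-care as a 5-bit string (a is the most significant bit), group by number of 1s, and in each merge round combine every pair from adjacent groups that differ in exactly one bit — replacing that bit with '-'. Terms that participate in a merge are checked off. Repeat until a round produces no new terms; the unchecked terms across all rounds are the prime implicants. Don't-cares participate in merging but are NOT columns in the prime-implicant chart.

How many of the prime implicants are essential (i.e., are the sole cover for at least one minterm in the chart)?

6

Round 0: 00000✓ 00001✓ 00010✓ 00011✓ 00100✓ 00101✓ 00111✓ 01000✓ 01001✓ 01011✓ 01100✓ 01101✓ 01110✓ 10000✓ 10001✓ 10011✓ 10101✓ 10110✓ 11000✓ 11001✓ 11011✓ 11101✓ 11110✓ 11111✓
Round 1: -0000✓ -0001✓ -0011✓ -0101✓ -1000✓ -1001✓ -1011✓ -1101✓ -1110 0-000✓ 0-001✓ 0-011✓ 0-100✓ 0-101✓ 00-00✓ 00-01✓ 00-11✓ 000-0✓ 000-1✓ 0000-✓ 0001-✓ 001-1✓ 0010-✓ 01-00✓ 01-01✓ 010-1✓ 0100-✓ 011-0 0110-✓ 1-000✓ 1-001✓ 1-011✓ 1-101✓ 1-110 10-01✓ 100-1✓ 1000-✓ 11-01✓ 11-11✓ 110-1✓ 1100-✓ 111-1✓ 1111-
Round 2: --000✓ --001✓ --011✓ --101✓ -0-01✓ -00-1✓ -000-✓ -1-01✓ -10-1✓ -100-✓ 0--00✓ 0--01✓ 0-0-1✓ 0-00-✓ 0-10-✓ 00--1 00-0-✓ 000-- 01-0-✓ 1--01✓ 1-0-1✓ 1-00-✓ 11--1
Round 3: ---01 --0-1 --00- 0--0-
PIs = {---01, --0-1, --00-, -1110, 0--0-, 00--1, 000--, 011-0, 1-110, 11--1, 1111-}
Coverage chart:
  m0: --00-,0--0-,000--
  m1: ---01,--0-1,--00-,0--0-,00--1,000--
  m3: --0-1,00--1,000--
  m4: 0--0- ←essential
  m5: ---01,0--0-,00--1
  m7: 00--1 ←essential
  m8: --00-,0--0-
  m9: ---01,--0-1,--00-,0--0-
  m11: --0-1 ←essential
  m12: 0--0-,011-0
  m13: ---01,0--0-
  m14: -1110,011-0
  m16: --00- ←essential
  m17: ---01,--0-1,--00-
  m19: --0-1 ←essential
  m21: ---01 ←essential
  m22: 1-110 ←essential
  m24: --00- ←essential
  m25: ---01,--0-1,--00-,11--1
  m27: --0-1,11--1
  m29: ---01,11--1
  m31: 11--1,1111-
Essential: ---01, --0-1, --00-, 0--0-, 00--1, 1-110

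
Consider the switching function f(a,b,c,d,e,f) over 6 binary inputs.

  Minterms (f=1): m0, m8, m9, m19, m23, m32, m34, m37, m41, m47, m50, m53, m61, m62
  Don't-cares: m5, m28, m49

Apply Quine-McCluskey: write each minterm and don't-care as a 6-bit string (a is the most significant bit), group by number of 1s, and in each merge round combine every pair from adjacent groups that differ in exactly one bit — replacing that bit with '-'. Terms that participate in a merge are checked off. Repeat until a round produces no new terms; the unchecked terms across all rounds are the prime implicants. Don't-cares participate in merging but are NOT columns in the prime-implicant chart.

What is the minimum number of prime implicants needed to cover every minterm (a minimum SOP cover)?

9

Round 0: 000000✓ 000101✓ 001000✓ 001001✓ 010011✓ 010111✓ 011100 100000✓ 100010✓ 100101✓ 101001✓ 101111 110001✓ 110010✓ 110101✓ 111101✓ 111110
Round 1: -00000 -00101 -01001 00-000 00100- 010-11 1-0010 1-0101 1000-0 11-101 110-01
PIs = {-00000, -00101, -01001, 00-000, 00100-, 010-11, 011100, 1-0010, 1-0101, 1000-0, 101111, 11-101, 110-01, 111110}
Coverage chart:
  m0: -00000,00-000
  m8: 00-000,00100-
  m9: -01001,00100-
  m19: 010-11 ←essential
  m23: 010-11 ←essential
  m32: -00000,1000-0
  m34: 1-0010,1000-0
  m37: -00101,1-0101
  m41: -01001 ←essential
  m47: 101111 ←essential
  m50: 1-0010 ←essential
  m53: 1-0101,11-101,110-01
  m61: 11-101 ←essential
  m62: 111110 ←essential
Essential: -01001, 010-11, 1-0010, 101111, 11-101, 111110
Petrick residual → -00000, -00101, 00-000
Min cover (9 terms): b'c'd'e'f' + b'c'de'f + b'cd'e'f + a'b'd'e'f' + a'bc'ef + ac'd'ef' + ab'cdef + abde'f + abcdef'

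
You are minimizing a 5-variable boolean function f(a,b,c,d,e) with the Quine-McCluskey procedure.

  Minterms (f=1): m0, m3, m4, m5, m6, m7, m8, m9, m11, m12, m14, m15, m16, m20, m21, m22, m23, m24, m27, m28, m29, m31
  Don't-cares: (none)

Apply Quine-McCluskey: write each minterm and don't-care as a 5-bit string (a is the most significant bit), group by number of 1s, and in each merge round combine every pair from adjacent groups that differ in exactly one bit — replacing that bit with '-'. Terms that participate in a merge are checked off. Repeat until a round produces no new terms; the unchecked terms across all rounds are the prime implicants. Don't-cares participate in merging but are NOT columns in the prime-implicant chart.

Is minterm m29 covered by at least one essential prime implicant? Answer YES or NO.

NO

Round 0: 00000✓ 00011✓ 00100✓ 00101✓ 00110✓ 00111✓ 01000✓ 01001✓ 01011✓ 01100✓ 01110✓ 01111✓ 10000✓ 10100✓ 10101✓ 10110✓ 10111✓ 11000✓ 11011✓ 11100✓ 11101✓ 11111✓
Round 1: -0000✓ -0100✓ -0101✓ -0110✓ -0111✓ -1000✓ -1011✓ -1100✓ -1111✓ 0-000✓ 0-011✓ 0-100✓ 0-110✓ 0-111✓ 00-00✓ 00-11✓ 001-0✓ 001-1✓ 0010-✓ 0011-✓ 01-00✓ 01-11✓ 010-1 0100- 011-0✓ 0111-✓ 1-000✓ 1-100✓ 1-101✓ 1-111✓ 10-00✓ 101-0✓ 101-1✓ 1010-✓ 1011-✓ 11-00✓ 11-11✓ 111-1✓ 1110-✓
Round 2: --000✓ --100✓ --111 -0-00✓ -01-0✓ -01-1✓ -010-✓ -011-✓ -1-00✓ -1-11 0--00✓ 0--11 0-1-0 0-11- 001--✓ 1--00✓ 1-1-1 1-10- 101--✓
Round 3: ---00 -01--
PIs = {---00, --111, -01--, -1-11, 0--11, 0-1-0, 0-11-, 010-1, 0100-, 1-1-1, 1-10-}
Coverage chart:
  m0: ---00 ←essential
  m3: 0--11 ←essential
  m4: ---00,-01--,0-1-0
  m5: -01-- ←essential
  m6: -01--,0-1-0,0-11-
  m7: --111,-01--,0--11,0-11-
  m8: ---00,0100-
  m9: 010-1,0100-
  m11: -1-11,0--11,010-1
  m12: ---00,0-1-0
  m14: 0-1-0,0-11-
  m15: --111,-1-11,0--11,0-11-
  m16: ---00 ←essential
  m20: ---00,-01--,1-10-
  m21: -01--,1-1-1,1-10-
  m22: -01-- ←essential
  m23: --111,-01--,1-1-1
  m24: ---00 ←essential
  m27: -1-11 ←essential
  m28: ---00,1-10-
  m29: 1-1-1,1-10-
  m31: --111,-1-11,1-1-1
Essential: ---00, -01--, -1-11, 0--11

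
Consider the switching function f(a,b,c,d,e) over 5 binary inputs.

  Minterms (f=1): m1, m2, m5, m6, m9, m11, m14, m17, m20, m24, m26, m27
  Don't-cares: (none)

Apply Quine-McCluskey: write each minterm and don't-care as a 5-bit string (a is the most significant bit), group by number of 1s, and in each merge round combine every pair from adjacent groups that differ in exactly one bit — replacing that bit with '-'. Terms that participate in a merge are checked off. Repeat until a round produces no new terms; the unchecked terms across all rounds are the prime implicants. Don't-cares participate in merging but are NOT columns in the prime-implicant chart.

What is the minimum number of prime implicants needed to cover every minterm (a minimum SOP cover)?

8

Round 0: 00001✓ 00010✓ 00101✓ 00110✓ 01001✓ 01011✓ 01110✓ 10001✓ 10100 11000✓ 11010✓ 11011✓
Round 1: -0001 -1011 0-001 0-110 00-01 00-10 010-1 110-0 1101-
PIs = {-0001, -1011, 0-001, 0-110, 00-01, 00-10, 010-1, 10100, 110-0, 1101-}
Coverage chart:
  m1: -0001,0-001,00-01
  m2: 00-10 ←essential
  m5: 00-01 ←essential
  m6: 0-110,00-10
  m9: 0-001,010-1
  m11: -1011,010-1
  m14: 0-110 ←essential
  m17: -0001 ←essential
  m20: 10100 ←essential
  m24: 110-0 ←essential
  m26: 110-0,1101-
  m27: -1011,1101-
Essential: -0001, 0-110, 00-01, 00-10, 10100, 110-0
Petrick residual → -1011, 0-001
Min cover (8 terms): b'c'd'e + bc'de + a'c'd'e + a'cde' + a'b'd'e + a'b'de' + ab'cd'e' + abc'e'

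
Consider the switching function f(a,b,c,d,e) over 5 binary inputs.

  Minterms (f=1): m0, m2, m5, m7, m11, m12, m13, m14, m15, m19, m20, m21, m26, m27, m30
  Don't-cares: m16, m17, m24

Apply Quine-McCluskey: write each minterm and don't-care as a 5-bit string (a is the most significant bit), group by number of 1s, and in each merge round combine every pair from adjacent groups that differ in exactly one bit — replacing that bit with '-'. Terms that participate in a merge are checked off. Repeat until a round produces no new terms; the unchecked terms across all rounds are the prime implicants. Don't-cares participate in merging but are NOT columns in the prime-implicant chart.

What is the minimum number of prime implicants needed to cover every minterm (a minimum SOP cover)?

[col 0] 00000*, 00010*, 00101*, 00111*, 01011*, 01100*, 01101*, 01110*, 01111*, 10000*, 10001*, 10011*, 10100*, 10101*, 11000*, 11010*, 11011*, 11110*
[col 1] -0000, -0101, -1011, -1110, 0-101*, 0-111*, 000-0, 001-1*, 01-11, 011-0*, 011-1*, 0110-*, 0111-*, 1-000, 1-011, 10-00*, 10-01*, 100-1, 1000-*, 1010-*, 11-10, 110-0, 1101-
[col 2] 0-1-1, 011--, 10-0-
Prime implicants: -0000, -0101, -1011, -1110, 0-1-1, 000-0, 01-11, 011--, 1-000, 1-011, 10-0-, 100-1, 11-10, 110-0, 1101-
PI chart (minterm → PIs covering it):
  0 | -0000,000-0
  2 | 000-0  (sole → essential)
  5 | -0101,0-1-1
  7 | 0-1-1  (sole → essential)
  11 | -1011,01-11
  12 | 011--  (sole → essential)
  13 | 0-1-1,011--
  14 | -1110,011--
  15 | 0-1-1,01-11,011--
  19 | 1-011,100-1
  20 | 10-0-  (sole → essential)
  21 | -0101,10-0-
  26 | 11-10,110-0,1101-
  27 | -1011,1-011,1101-
  30 | -1110,11-10
Essential prime implicants: 0-1-1, 000-0, 011--, 10-0-
Petrick residual → -1011, 1-011, 11-10
Minimum SOP uses 7 PIs: bc'de + a'ce + a'b'c'e' + a'bc + ac'de + ab'd' + abde'

7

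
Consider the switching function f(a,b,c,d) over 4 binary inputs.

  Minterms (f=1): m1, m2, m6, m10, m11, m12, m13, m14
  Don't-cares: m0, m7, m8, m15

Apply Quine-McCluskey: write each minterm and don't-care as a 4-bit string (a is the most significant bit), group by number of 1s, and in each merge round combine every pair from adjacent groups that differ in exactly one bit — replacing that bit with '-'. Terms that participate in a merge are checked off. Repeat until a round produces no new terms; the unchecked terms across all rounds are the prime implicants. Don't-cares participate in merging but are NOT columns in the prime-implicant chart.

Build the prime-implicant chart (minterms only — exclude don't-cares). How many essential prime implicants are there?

3

[col 0] 0000*, 0001*, 0010*, 0110*, 0111*, 1000*, 1010*, 1011*, 1100*, 1101*, 1110*, 1111*
[col 1] -000*, -010*, -110*, -111*, 0-10*, 00-0*, 000-, 011-*, 1-00*, 1-10*, 1-11*, 10-0*, 101-*, 11-0*, 11-1*, 110-*, 111-*
[col 2] --10, -0-0, -11-, 1--0, 1-1-, 11--
Prime implicants: --10, -0-0, -11-, 000-, 1--0, 1-1-, 11--
PI chart (minterm → PIs covering it):
  1 | 000-  (sole → essential)
  2 | --10,-0-0
  6 | --10,-11-
  10 | --10,-0-0,1--0,1-1-
  11 | 1-1-  (sole → essential)
  12 | 1--0,11--
  13 | 11--  (sole → essential)
  14 | --10,-11-,1--0,1-1-,11--
Essential prime implicants: 000-, 1-1-, 11--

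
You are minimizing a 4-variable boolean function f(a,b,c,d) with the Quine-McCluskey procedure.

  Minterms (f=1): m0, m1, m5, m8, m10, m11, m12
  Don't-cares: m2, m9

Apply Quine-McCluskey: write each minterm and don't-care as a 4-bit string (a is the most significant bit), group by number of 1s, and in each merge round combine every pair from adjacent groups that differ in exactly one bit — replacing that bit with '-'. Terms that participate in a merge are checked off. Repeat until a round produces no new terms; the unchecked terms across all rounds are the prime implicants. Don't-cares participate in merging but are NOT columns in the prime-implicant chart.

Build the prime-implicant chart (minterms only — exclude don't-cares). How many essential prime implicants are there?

[col 0] 0000*, 0001*, 0010*, 0101*, 1000*, 1001*, 1010*, 1011*, 1100*
[col 1] -000*, -001*, -010*, 0-01, 00-0*, 000-*, 1-00, 10-0*, 10-1*, 100-*, 101-*
[col 2] -0-0, -00-, 10--
Prime implicants: -0-0, -00-, 0-01, 1-00, 10--
PI chart (minterm → PIs covering it):
  0 | -0-0,-00-
  1 | -00-,0-01
  5 | 0-01  (sole → essential)
  8 | -0-0,-00-,1-00,10--
  10 | -0-0,10--
  11 | 10--  (sole → essential)
  12 | 1-00  (sole → essential)
Essential prime implicants: 0-01, 1-00, 10--

3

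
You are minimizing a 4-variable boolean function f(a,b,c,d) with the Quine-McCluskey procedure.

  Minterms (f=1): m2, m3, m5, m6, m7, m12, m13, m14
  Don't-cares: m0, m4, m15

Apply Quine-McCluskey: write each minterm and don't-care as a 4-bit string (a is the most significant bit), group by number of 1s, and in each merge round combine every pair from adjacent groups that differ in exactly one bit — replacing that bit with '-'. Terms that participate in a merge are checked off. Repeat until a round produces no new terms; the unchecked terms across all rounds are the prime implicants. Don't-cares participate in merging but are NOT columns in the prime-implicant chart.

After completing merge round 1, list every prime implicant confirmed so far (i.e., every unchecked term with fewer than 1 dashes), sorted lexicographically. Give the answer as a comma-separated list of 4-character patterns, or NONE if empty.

Round 0: 0000✓ 0010✓ 0011✓ 0100✓ 0101✓ 0110✓ 0111✓ 1100✓ 1101✓ 1110✓ 1111✓
Round 1: -100✓ -101✓ -110✓ -111✓ 0-00✓ 0-10✓ 0-11✓ 00-0✓ 001-✓ 01-0✓ 01-1✓ 010-✓ 011-✓ 11-0✓ 11-1✓ 110-✓ 111-✓
Round 2: -1-0✓ -1-1✓ -10-✓ -11-✓ 0--0 0-1- 01--✓ 11--✓
Round 3: -1--
PIs = {-1--, 0--0, 0-1-}

NONE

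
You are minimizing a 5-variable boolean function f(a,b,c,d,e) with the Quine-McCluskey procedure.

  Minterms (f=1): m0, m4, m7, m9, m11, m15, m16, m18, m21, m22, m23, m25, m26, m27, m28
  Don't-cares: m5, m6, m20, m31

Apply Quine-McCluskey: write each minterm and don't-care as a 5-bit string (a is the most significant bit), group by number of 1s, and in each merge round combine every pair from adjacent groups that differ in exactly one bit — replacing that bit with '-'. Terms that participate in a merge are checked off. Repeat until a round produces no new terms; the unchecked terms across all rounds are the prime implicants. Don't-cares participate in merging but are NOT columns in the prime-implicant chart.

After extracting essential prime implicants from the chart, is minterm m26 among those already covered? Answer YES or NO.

NO

Round 0: 00000✓ 00100✓ 00101✓ 00110✓ 00111✓ 01001✓ 01011✓ 01111✓ 10000✓ 10010✓ 10100✓ 10101✓ 10110✓ 10111✓ 11001✓ 11010✓ 11011✓ 11100✓ 11111✓
Round 1: -0000✓ -0100✓ -0101✓ -0110✓ -0111✓ -1001✓ -1011✓ -1111✓ 0-111✓ 00-00✓ 001-0✓ 001-1✓ 0010-✓ 0011-✓ 01-11✓ 010-1✓ 1-010 1-100 1-111✓ 10-00✓ 10-10✓ 100-0✓ 101-0✓ 101-1✓ 1010-✓ 1011-✓ 11-11✓ 110-1✓ 1101-
Round 2: --111 -0-00 -01-0✓ -01-1✓ -010-✓ -011-✓ -1-11 -10-1 001--✓ 10--0 101--✓
Round 3: -01--
PIs = {--111, -0-00, -01--, -1-11, -10-1, 1-010, 1-100, 10--0, 1101-}
Coverage chart:
  m0: -0-00 ←essential
  m4: -0-00,-01--
  m7: --111,-01--
  m9: -10-1 ←essential
  m11: -1-11,-10-1
  m15: --111,-1-11
  m16: -0-00,10--0
  m18: 1-010,10--0
  m21: -01-- ←essential
  m22: -01--,10--0
  m23: --111,-01--
  m25: -10-1 ←essential
  m26: 1-010,1101-
  m27: -1-11,-10-1,1101-
  m28: 1-100 ←essential
Essential: -0-00, -01--, -10-1, 1-100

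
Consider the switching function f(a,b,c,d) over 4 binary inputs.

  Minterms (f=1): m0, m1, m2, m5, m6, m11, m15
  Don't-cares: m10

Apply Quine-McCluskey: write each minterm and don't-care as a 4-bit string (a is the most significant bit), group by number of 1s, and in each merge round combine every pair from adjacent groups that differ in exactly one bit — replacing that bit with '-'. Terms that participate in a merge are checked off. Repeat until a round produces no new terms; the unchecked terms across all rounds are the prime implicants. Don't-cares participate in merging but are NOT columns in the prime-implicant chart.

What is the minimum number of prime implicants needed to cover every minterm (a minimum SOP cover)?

[col 0] 0000*, 0001*, 0010*, 0101*, 0110*, 1010*, 1011*, 1111*
[col 1] -010, 0-01, 0-10, 00-0, 000-, 1-11, 101-
Prime implicants: -010, 0-01, 0-10, 00-0, 000-, 1-11, 101-
PI chart (minterm → PIs covering it):
  0 | 00-0,000-
  1 | 0-01,000-
  2 | -010,0-10,00-0
  5 | 0-01  (sole → essential)
  6 | 0-10  (sole → essential)
  11 | 1-11,101-
  15 | 1-11  (sole → essential)
Essential prime implicants: 0-01, 0-10, 1-11
Petrick residual → 00-0
Minimum SOP uses 4 PIs: a'c'd + a'cd' + a'b'd' + acd

4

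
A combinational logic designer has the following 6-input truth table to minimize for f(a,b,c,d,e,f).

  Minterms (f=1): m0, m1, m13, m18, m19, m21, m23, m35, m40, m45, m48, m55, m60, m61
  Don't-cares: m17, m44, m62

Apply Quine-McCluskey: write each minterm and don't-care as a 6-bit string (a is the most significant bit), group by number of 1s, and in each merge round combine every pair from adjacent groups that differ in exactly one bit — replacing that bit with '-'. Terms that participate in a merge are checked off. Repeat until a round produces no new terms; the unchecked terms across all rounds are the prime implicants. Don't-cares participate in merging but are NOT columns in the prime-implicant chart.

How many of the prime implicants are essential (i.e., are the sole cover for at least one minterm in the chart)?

Round 0: 000000✓ 000001✓ 001101✓ 010001✓ 010010✓ 010011✓ 010101✓ 010111✓ 100011 101000✓ 101100✓ 101101✓ 110000 110111✓ 111100✓ 111101✓ 111110✓
Round 1: -01101 -10111 0-0001 00000- 010-01✓ 010-11✓ 0100-1✓ 01001- 0101-1✓ 1-1100✓ 1-1101✓ 101-00 10110-✓ 1111-0 11110-✓
Round 2: 010--1 1-110-
PIs = {-01101, -10111, 0-0001, 00000-, 010--1, 01001-, 1-110-, 100011, 101-00, 110000, 1111-0}
Coverage chart:
  m0: 00000- ←essential
  m1: 0-0001,00000-
  m13: -01101 ←essential
  m18: 01001- ←essential
  m19: 010--1,01001-
  m21: 010--1 ←essential
  m23: -10111,010--1
  m35: 100011 ←essential
  m40: 101-00 ←essential
  m45: -01101,1-110-
  m48: 110000 ←essential
  m55: -10111 ←essential
  m60: 1-110-,1111-0
  m61: 1-110- ←essential
Essential: -01101, -10111, 00000-, 010--1, 01001-, 1-110-, 100011, 101-00, 110000

9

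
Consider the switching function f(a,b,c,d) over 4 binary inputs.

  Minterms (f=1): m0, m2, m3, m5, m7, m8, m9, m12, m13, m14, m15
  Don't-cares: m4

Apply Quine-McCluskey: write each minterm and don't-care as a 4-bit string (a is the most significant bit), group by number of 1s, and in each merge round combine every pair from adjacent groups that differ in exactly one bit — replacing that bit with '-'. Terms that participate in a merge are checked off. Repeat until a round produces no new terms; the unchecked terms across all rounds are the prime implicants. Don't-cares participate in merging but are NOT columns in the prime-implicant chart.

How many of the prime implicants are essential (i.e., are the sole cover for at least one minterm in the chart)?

size-2^0 implicants → 0000(✓)  0010(✓)  0011(✓)  0100(✓)  0101(✓)  0111(✓)  1000(✓)  1001(✓)  1100(✓)  1101(✓)  1110(✓)  1111(✓)
size-2^1 implicants → -000(✓)  -100(✓)  -101(✓)  -111(✓)  0-00(✓)  0-11  00-0  001-  01-1(✓)  010-(✓)  1-00(✓)  1-01(✓)  100-(✓)  11-0(✓)  11-1(✓)  110-(✓)  111-(✓)
size-2^2 implicants → --00  -1-1  -10-  1-0-  11--
Unchecked terms (primes): --00, -1-1, -10-, 0-11, 00-0, 001-, 1-0-, 11--
Minterm coverage:
  m0 ⊆ --00,00-0
  m2 ⊆ 00-0,001-
  m3 ⊆ 0-11,001-
  m5 ⊆ -1-1,-10-
  m7 ⊆ -1-1,0-11
  m8 ⊆ --00,1-0-
  m9 ⊆ 1-0- [E]
  m12 ⊆ --00,-10-,1-0-,11--
  m13 ⊆ -1-1,-10-,1-0-,11--
  m14 ⊆ 11-- [E]
  m15 ⊆ -1-1,11--
E = {1-0-, 11--}

2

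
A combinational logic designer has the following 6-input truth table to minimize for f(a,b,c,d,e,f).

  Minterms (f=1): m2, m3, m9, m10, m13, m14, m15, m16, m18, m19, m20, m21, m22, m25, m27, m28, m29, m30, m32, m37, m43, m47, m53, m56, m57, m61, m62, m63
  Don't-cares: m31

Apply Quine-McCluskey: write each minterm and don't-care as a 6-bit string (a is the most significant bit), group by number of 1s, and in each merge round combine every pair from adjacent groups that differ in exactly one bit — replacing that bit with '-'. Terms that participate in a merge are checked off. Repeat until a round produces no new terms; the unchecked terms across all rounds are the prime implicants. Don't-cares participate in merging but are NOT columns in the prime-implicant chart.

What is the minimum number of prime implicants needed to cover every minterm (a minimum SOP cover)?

Round 0: 000010✓ 000011✓ 001001✓ 001010✓ 001101✓ 001110✓ 001111✓ 010000✓ 010010✓ 010011✓ 010100✓ 010101✓ 010110✓ 011001✓ 011011✓ 011100✓ 011101✓ 011110✓ 011111✓ 100000 100101✓ 101011✓ 101111✓ 110101✓ 111000✓ 111001✓ 111101✓ 111110✓ 111111✓
Round 1: -01111✓ -10101✓ -11001✓ -11101✓ -11110✓ -11111✓ 0-0010✓ 0-0011✓ 0-1001✓ 0-1101✓ 0-1110✓ 0-1111✓ 00-010 00001-✓ 001-01✓ 001-10 0011-1✓ 00111-✓ 01-011 01-100✓ 01-101✓ 01-110✓ 010-00✓ 010-10✓ 0100-0✓ 01001-✓ 0101-0✓ 01010-✓ 011-01✓ 011-11✓ 0110-1✓ 0111-0✓ 0111-1✓ 01110-✓ 01111-✓ 1-0101 1-1111✓ 101-11 11-101✓ 111-01✓ 11100- 1111-1✓ 11111-✓
Round 2: --1111 -1-101 -11-01 -111-1 -1111- 0-001- 0-1-01 0-11-1 0-111- 01-1-0 01-10- 010--0 011--1 0111--
PIs = {--1111, -1-101, -11-01, -111-1, -1111-, 0-001-, 0-1-01, 0-11-1, 0-111-, 00-010, 001-10, 01-011, 01-1-0, 01-10-, 010--0, 011--1, 0111--, 1-0101, 100000, 101-11, 11100-}
Coverage chart:
  m2: 0-001-,00-010
  m3: 0-001- ←essential
  m9: 0-1-01 ←essential
  m10: 00-010,001-10
  m13: 0-1-01,0-11-1
  m14: 0-111-,001-10
  m15: --1111,0-11-1,0-111-
  m16: 010--0 ←essential
  m18: 0-001-,010--0
  m19: 0-001-,01-011
  m20: 01-1-0,01-10-,010--0
  m21: -1-101,01-10-
  m22: 01-1-0,010--0
  m25: -11-01,0-1-01,011--1
  m27: 01-011,011--1
  m28: 01-1-0,01-10-,0111--
  m29: -1-101,-11-01,-111-1,0-1-01,0-11-1,01-10-,011--1,0111--
  m30: -1111-,0-111-,01-1-0,0111--
  m32: 100000 ←essential
  m37: 1-0101 ←essential
  m43: 101-11 ←essential
  m47: --1111,101-11
  m53: -1-101,1-0101
  m56: 11100- ←essential
  m57: -11-01,11100-
  m61: -1-101,-11-01,-111-1
  m62: -1111- ←essential
  m63: --1111,-111-1,-1111-
Essential: -1111-, 0-001-, 0-1-01, 010--0, 1-0101, 100000, 101-11, 11100-
Petrick residual → --1111, -1-101, 001-10, 01-011, 01-1-0
Min cover (13 terms): cdef + bde'f + bcde + a'c'd'e + a'ce'f + a'b'cef' + a'bd'ef + a'bdf' + a'bc'f' + ac'de'f + ab'c'd'e'f' + ab'cef + abcd'e'

13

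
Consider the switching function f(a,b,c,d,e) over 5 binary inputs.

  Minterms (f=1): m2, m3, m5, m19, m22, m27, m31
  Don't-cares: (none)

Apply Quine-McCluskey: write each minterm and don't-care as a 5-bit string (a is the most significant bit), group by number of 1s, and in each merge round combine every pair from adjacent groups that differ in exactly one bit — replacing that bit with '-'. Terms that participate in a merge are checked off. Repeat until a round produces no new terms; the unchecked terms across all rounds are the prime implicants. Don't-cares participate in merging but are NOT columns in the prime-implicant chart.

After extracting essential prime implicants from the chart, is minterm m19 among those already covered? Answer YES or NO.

size-2^0 implicants → 00010(✓)  00011(✓)  00101  10011(✓)  10110  11011(✓)  11111(✓)
size-2^1 implicants → -0011  0001-  1-011  11-11
Unchecked terms (primes): -0011, 0001-, 00101, 1-011, 10110, 11-11
Minterm coverage:
  m2 ⊆ 0001- [E]
  m3 ⊆ -0011,0001-
  m5 ⊆ 00101 [E]
  m19 ⊆ -0011,1-011
  m22 ⊆ 10110 [E]
  m27 ⊆ 1-011,11-11
  m31 ⊆ 11-11 [E]
E = {0001-, 00101, 10110, 11-11}

NO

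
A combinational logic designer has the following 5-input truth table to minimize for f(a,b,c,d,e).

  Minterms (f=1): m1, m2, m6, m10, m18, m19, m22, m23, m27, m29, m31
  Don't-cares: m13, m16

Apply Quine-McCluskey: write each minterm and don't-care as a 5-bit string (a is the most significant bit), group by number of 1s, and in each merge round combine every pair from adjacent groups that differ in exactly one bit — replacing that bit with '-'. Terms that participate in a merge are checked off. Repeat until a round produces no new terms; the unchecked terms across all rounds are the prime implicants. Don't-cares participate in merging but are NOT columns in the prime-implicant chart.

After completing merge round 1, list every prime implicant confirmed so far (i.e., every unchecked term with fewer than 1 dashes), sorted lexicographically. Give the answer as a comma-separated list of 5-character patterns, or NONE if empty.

size-2^0 implicants → 00001  00010(✓)  00110(✓)  01010(✓)  01101(✓)  10000(✓)  10010(✓)  10011(✓)  10110(✓)  10111(✓)  11011(✓)  11101(✓)  11111(✓)
size-2^1 implicants → -0010(✓)  -0110(✓)  -1101  0-010  00-10(✓)  1-011(✓)  1-111(✓)  10-10(✓)  10-11(✓)  100-0  1001-(✓)  1011-(✓)  11-11(✓)  111-1
size-2^2 implicants → -0-10  1--11  10-1-
Unchecked terms (primes): -0-10, -1101, 0-010, 00001, 1--11, 10-1-, 100-0, 111-1

00001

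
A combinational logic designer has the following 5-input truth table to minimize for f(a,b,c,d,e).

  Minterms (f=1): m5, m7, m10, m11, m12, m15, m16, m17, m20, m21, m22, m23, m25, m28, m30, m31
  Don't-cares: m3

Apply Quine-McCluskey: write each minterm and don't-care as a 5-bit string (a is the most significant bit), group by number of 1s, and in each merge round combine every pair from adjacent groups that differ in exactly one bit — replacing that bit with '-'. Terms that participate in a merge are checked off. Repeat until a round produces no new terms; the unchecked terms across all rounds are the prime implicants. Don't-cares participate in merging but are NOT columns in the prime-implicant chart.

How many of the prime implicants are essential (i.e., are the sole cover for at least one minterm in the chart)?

Round 0: 00011✓ 00101✓ 00111✓ 01010✓ 01011✓ 01100✓ 01111✓ 10000✓ 10001✓ 10100✓ 10101✓ 10110✓ 10111✓ 11001✓ 11100✓ 11110✓ 11111✓
Round 1: -0101✓ -0111✓ -1100 -1111✓ 0-011✓ 0-111✓ 00-11✓ 001-1✓ 01-11✓ 0101- 1-001 1-100✓ 1-110✓ 1-111✓ 10-00✓ 10-01✓ 1000-✓ 101-0✓ 101-1✓ 1010-✓ 1011-✓ 111-0✓ 1111-✓
Round 2: --111 -01-1 0--11 1-1-0 1-11- 10-0- 101--
PIs = {--111, -01-1, -1100, 0--11, 0101-, 1-001, 1-1-0, 1-11-, 10-0-, 101--}
Coverage chart:
  m5: -01-1 ←essential
  m7: --111,-01-1,0--11
  m10: 0101- ←essential
  m11: 0--11,0101-
  m12: -1100 ←essential
  m15: --111,0--11
  m16: 10-0- ←essential
  m17: 1-001,10-0-
  m20: 1-1-0,10-0-,101--
  m21: -01-1,10-0-,101--
  m22: 1-1-0,1-11-,101--
  m23: --111,-01-1,1-11-,101--
  m25: 1-001 ←essential
  m28: -1100,1-1-0
  m30: 1-1-0,1-11-
  m31: --111,1-11-
Essential: -01-1, -1100, 0101-, 1-001, 10-0-

5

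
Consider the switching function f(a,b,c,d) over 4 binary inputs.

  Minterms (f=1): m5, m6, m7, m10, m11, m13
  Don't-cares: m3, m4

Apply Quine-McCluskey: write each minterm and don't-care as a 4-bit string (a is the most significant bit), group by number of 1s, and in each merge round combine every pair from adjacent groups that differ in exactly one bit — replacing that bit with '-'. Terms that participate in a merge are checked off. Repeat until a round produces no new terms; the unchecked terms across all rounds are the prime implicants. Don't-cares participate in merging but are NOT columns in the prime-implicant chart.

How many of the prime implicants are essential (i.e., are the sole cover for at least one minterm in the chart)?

3

[col 0] 0011*, 0100*, 0101*, 0110*, 0111*, 1010*, 1011*, 1101*
[col 1] -011, -101, 0-11, 01-0*, 01-1*, 010-*, 011-*, 101-
[col 2] 01--
Prime implicants: -011, -101, 0-11, 01--, 101-
PI chart (minterm → PIs covering it):
  5 | -101,01--
  6 | 01--  (sole → essential)
  7 | 0-11,01--
  10 | 101-  (sole → essential)
  11 | -011,101-
  13 | -101  (sole → essential)
Essential prime implicants: -101, 01--, 101-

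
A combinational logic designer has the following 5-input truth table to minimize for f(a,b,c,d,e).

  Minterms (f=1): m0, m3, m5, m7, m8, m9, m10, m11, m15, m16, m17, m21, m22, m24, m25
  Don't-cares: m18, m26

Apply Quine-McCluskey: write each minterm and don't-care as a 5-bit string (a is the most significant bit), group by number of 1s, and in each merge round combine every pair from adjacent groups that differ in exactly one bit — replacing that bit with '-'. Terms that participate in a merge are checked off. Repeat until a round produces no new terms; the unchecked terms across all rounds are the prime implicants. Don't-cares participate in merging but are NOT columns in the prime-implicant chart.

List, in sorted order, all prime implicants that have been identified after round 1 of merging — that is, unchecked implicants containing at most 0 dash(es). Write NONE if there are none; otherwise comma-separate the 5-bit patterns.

size-2^0 implicants → 00000(✓)  00011(✓)  00101(✓)  00111(✓)  01000(✓)  01001(✓)  01010(✓)  01011(✓)  01111(✓)  10000(✓)  10001(✓)  10010(✓)  10101(✓)  10110(✓)  11000(✓)  11001(✓)  11010(✓)
size-2^1 implicants → -0000(✓)  -0101  -1000(✓)  -1001(✓)  -1010(✓)  0-000(✓)  0-011(✓)  0-111(✓)  00-11(✓)  001-1  01-11(✓)  010-0(✓)  010-1(✓)  0100-(✓)  0101-(✓)  1-000(✓)  1-001(✓)  1-010(✓)  10-01  10-10  100-0(✓)  1000-(✓)  110-0(✓)  1100-(✓)
size-2^2 implicants → --000  -10-0  -100-  0--11  010--  1-0-0  1-00-
Unchecked terms (primes): --000, -0101, -10-0, -100-, 0--11, 001-1, 010--, 1-0-0, 1-00-, 10-01, 10-10

NONE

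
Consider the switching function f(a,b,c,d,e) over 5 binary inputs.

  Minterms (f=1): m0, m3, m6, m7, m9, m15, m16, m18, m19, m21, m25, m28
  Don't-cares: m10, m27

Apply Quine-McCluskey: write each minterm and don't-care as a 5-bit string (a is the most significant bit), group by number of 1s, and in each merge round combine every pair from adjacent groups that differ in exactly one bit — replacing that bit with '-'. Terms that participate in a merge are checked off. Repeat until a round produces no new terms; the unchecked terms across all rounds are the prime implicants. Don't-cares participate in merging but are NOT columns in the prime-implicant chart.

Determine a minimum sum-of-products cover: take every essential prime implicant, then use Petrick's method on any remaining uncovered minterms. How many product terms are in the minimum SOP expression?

8

[col 0] 00000*, 00011*, 00110*, 00111*, 01001*, 01010, 01111*, 10000*, 10010*, 10011*, 10101, 11001*, 11011*, 11100
[col 1] -0000, -0011, -1001, 0-111, 00-11, 0011-, 1-011, 100-0, 1001-, 110-1
Prime implicants: -0000, -0011, -1001, 0-111, 00-11, 0011-, 01010, 1-011, 100-0, 1001-, 10101, 110-1, 11100
PI chart (minterm → PIs covering it):
  0 | -0000  (sole → essential)
  3 | -0011,00-11
  6 | 0011-  (sole → essential)
  7 | 0-111,00-11,0011-
  9 | -1001  (sole → essential)
  15 | 0-111  (sole → essential)
  16 | -0000,100-0
  18 | 100-0,1001-
  19 | -0011,1-011,1001-
  21 | 10101  (sole → essential)
  25 | -1001,110-1
  28 | 11100  (sole → essential)
Essential prime implicants: -0000, -1001, 0-111, 0011-, 10101, 11100
Petrick residual → -0011, 100-0
Minimum SOP uses 8 PIs: b'c'd'e' + b'c'de + bc'd'e + a'cde + a'b'cd + ab'c'e' + ab'cd'e + abcd'e'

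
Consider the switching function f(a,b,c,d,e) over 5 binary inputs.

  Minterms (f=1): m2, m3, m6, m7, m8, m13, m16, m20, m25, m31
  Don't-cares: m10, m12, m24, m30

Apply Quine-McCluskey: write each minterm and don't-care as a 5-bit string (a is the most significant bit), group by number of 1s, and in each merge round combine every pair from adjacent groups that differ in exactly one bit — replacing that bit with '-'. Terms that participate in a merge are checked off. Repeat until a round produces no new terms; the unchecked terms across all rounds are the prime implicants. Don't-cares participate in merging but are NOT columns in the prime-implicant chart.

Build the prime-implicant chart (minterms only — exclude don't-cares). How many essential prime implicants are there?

[col 0] 00010*, 00011*, 00110*, 00111*, 01000*, 01010*, 01100*, 01101*, 10000*, 10100*, 11000*, 11001*, 11110*, 11111*
[col 1] -1000, 0-010, 00-10*, 00-11*, 0001-*, 0011-*, 01-00, 010-0, 0110-, 1-000, 10-00, 1100-, 1111-
[col 2] 00-1-
Prime implicants: -1000, 0-010, 00-1-, 01-00, 010-0, 0110-, 1-000, 10-00, 1100-, 1111-
PI chart (minterm → PIs covering it):
  2 | 0-010,00-1-
  3 | 00-1-  (sole → essential)
  6 | 00-1-  (sole → essential)
  7 | 00-1-  (sole → essential)
  8 | -1000,01-00,010-0
  13 | 0110-  (sole → essential)
  16 | 1-000,10-00
  20 | 10-00  (sole → essential)
  25 | 1100-  (sole → essential)
  31 | 1111-  (sole → essential)
Essential prime implicants: 00-1-, 0110-, 10-00, 1100-, 1111-

5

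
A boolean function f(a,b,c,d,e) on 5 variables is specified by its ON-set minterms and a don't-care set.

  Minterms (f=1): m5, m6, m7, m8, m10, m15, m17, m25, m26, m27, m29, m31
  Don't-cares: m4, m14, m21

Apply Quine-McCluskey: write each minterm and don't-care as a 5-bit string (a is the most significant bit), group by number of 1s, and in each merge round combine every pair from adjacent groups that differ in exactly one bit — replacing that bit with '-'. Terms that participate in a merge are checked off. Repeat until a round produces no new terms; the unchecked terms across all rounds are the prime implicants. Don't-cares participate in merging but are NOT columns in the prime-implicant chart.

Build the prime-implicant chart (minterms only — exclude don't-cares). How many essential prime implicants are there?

2

Round 0: 00100✓ 00101✓ 00110✓ 00111✓ 01000✓ 01010✓ 01110✓ 01111✓ 10001✓ 10101✓ 11001✓ 11010✓ 11011✓ 11101✓ 11111✓
Round 1: -0101 -1010 -1111 0-110✓ 0-111✓ 001-0✓ 001-1✓ 0010-✓ 0011-✓ 01-10 010-0 0111-✓ 1-001✓ 1-101✓ 10-01✓ 11-01✓ 11-11✓ 110-1✓ 1101- 111-1✓
Round 2: 0-11- 001-- 1--01 11--1
PIs = {-0101, -1010, -1111, 0-11-, 001--, 01-10, 010-0, 1--01, 11--1, 1101-}
Coverage chart:
  m5: -0101,001--
  m6: 0-11-,001--
  m7: 0-11-,001--
  m8: 010-0 ←essential
  m10: -1010,01-10,010-0
  m15: -1111,0-11-
  m17: 1--01 ←essential
  m25: 1--01,11--1
  m26: -1010,1101-
  m27: 11--1,1101-
  m29: 1--01,11--1
  m31: -1111,11--1
Essential: 010-0, 1--01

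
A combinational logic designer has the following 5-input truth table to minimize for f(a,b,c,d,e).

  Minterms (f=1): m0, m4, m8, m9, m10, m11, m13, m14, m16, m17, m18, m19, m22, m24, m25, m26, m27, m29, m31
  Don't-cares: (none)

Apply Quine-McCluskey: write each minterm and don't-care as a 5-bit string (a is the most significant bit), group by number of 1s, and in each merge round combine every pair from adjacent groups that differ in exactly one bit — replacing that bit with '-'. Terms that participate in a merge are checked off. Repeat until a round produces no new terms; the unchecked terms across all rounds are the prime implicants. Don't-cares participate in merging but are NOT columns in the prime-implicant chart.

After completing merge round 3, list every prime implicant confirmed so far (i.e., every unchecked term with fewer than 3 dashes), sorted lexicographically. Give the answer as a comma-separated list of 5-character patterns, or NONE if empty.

--000, -1-01, 00-00, 01-10, 10-10, 11--1

Round 0: 00000✓ 00100✓ 01000✓ 01001✓ 01010✓ 01011✓ 01101✓ 01110✓ 10000✓ 10001✓ 10010✓ 10011✓ 10110✓ 11000✓ 11001✓ 11010✓ 11011✓ 11101✓ 11111✓
Round 1: -0000✓ -1000✓ -1001✓ -1010✓ -1011✓ -1101✓ 0-000✓ 00-00 01-01✓ 01-10 010-0✓ 010-1✓ 0100-✓ 0101-✓ 1-000✓ 1-001✓ 1-010✓ 1-011✓ 10-10 100-0✓ 100-1✓ 1000-✓ 1001-✓ 11-01✓ 11-11✓ 110-0✓ 110-1✓ 1100-✓ 1101-✓ 111-1✓
Round 2: --000 -1-01 -10-0✓ -10-1✓ -100-✓ -101-✓ 010--✓ 1-0-0✓ 1-0-1✓ 1-00-✓ 1-01-✓ 100--✓ 11--1 110--✓
Round 3: -10-- 1-0--
PIs = {--000, -1-01, -10--, 00-00, 01-10, 1-0--, 10-10, 11--1}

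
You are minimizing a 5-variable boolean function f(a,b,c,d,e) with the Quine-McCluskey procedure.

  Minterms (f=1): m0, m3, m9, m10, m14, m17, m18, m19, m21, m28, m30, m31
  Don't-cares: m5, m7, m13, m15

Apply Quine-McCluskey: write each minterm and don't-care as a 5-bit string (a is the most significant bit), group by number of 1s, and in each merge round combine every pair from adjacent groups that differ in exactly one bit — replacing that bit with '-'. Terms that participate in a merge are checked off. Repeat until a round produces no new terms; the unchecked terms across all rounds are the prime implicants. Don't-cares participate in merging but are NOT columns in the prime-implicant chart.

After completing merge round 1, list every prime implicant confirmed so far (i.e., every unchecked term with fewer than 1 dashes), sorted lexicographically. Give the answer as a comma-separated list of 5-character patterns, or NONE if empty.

00000

size-2^0 implicants → 00000  00011(✓)  00101(✓)  00111(✓)  01001(✓)  01010(✓)  01101(✓)  01110(✓)  01111(✓)  10001(✓)  10010(✓)  10011(✓)  10101(✓)  11100(✓)  11110(✓)  11111(✓)
size-2^1 implicants → -0011  -0101  -1110(✓)  -1111(✓)  0-101(✓)  0-111(✓)  00-11  001-1(✓)  01-01  01-10  011-1(✓)  0111-(✓)  10-01  100-1  1001-  111-0  1111-(✓)
size-2^2 implicants → -111-  0-1-1
Unchecked terms (primes): -0011, -0101, -111-, 0-1-1, 00-11, 00000, 01-01, 01-10, 10-01, 100-1, 1001-, 111-0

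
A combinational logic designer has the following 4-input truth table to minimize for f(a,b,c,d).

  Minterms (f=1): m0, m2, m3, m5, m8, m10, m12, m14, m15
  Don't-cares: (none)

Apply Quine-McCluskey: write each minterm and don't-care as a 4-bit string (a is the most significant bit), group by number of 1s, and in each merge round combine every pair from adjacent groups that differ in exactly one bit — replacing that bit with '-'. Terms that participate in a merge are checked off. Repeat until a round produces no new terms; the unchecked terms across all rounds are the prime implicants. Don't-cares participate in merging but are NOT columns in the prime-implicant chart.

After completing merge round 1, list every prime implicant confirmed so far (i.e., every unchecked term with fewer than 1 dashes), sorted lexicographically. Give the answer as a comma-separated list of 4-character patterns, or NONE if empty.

Round 0: 0000✓ 0010✓ 0011✓ 0101 1000✓ 1010✓ 1100✓ 1110✓ 1111✓
Round 1: -000✓ -010✓ 00-0✓ 001- 1-00✓ 1-10✓ 10-0✓ 11-0✓ 111-
Round 2: -0-0 1--0
PIs = {-0-0, 001-, 0101, 1--0, 111-}

0101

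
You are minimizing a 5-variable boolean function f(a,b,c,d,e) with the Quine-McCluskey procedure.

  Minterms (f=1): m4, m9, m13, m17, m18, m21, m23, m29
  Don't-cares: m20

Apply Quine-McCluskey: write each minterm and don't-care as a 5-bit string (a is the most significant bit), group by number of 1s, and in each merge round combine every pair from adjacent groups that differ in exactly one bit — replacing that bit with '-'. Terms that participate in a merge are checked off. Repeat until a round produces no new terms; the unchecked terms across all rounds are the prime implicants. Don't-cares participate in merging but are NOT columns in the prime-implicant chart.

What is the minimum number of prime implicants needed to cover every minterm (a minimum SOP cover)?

6

[col 0] 00100*, 01001*, 01101*, 10001*, 10010, 10100*, 10101*, 10111*, 11101*
[col 1] -0100, -1101, 01-01, 1-101, 10-01, 101-1, 1010-
Prime implicants: -0100, -1101, 01-01, 1-101, 10-01, 10010, 101-1, 1010-
PI chart (minterm → PIs covering it):
  4 | -0100  (sole → essential)
  9 | 01-01  (sole → essential)
  13 | -1101,01-01
  17 | 10-01  (sole → essential)
  18 | 10010  (sole → essential)
  21 | 1-101,10-01,101-1,1010-
  23 | 101-1  (sole → essential)
  29 | -1101,1-101
Essential prime implicants: -0100, 01-01, 10-01, 10010, 101-1
Petrick residual → -1101
Minimum SOP uses 6 PIs: b'cd'e' + bcd'e + a'bd'e + ab'd'e + ab'c'de' + ab'ce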